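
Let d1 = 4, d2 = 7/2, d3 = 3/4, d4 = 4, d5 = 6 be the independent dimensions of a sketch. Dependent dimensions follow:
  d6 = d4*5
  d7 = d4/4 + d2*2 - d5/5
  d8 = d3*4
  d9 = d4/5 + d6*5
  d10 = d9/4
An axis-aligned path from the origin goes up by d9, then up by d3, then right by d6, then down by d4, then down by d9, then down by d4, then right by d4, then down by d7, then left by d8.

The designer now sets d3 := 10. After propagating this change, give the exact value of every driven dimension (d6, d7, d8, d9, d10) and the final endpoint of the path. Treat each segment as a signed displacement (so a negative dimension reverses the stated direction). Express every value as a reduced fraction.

Apply edit: d3 := 10
  d6 = d4*5 = 20
  d7 = d4/4 + d2*2 - d5/5 = 34/5
  d8 = d3*4 = 40
  d9 = d4/5 + d6*5 = 504/5
  d10 = d9/4 = 126/5
Walk from origin (0, 0):
  seg 1: up by d9 = 504/5 → (0, 504/5)
  seg 2: up by d3 = 10 → (0, 554/5)
  seg 3: right by d6 = 20 → (20, 554/5)
  seg 4: down by d4 = 4 → (20, 534/5)
  seg 5: down by d9 = 504/5 → (20, 6)
  seg 6: down by d4 = 4 → (20, 2)
  seg 7: right by d4 = 4 → (24, 2)
  seg 8: down by d7 = 34/5 → (24, -24/5)
  seg 9: left by d8 = 40 → (-16, -24/5)

d6 = 20
d7 = 34/5
d8 = 40
d9 = 504/5
d10 = 126/5
endpoint = (-16, -24/5)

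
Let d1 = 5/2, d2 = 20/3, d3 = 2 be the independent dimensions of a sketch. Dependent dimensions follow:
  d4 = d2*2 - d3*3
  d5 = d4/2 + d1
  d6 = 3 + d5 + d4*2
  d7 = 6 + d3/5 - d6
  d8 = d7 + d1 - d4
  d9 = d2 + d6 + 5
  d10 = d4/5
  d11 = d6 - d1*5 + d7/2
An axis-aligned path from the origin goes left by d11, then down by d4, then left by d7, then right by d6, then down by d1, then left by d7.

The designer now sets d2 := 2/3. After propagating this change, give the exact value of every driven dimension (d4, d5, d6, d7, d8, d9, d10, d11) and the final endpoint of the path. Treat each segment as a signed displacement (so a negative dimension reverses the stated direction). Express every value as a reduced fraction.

Apply edit: d2 := 2/3
  d4 = d2*2 - d3*3 = -14/3
  d5 = d4/2 + d1 = 1/6
  d6 = 3 + d5 + d4*2 = -37/6
  d7 = 6 + d3/5 - d6 = 377/30
  d8 = d7 + d1 - d4 = 296/15
  d9 = d2 + d6 + 5 = -1/2
  d10 = d4/5 = -14/15
  d11 = d6 - d1*5 + d7/2 = -743/60
Walk from origin (0, 0):
  seg 1: left by d11 = -743/60 → (743/60, 0)
  seg 2: down by d4 = -14/3 → (743/60, 14/3)
  seg 3: left by d7 = 377/30 → (-11/60, 14/3)
  seg 4: right by d6 = -37/6 → (-127/20, 14/3)
  seg 5: down by d1 = 5/2 → (-127/20, 13/6)
  seg 6: left by d7 = 377/30 → (-227/12, 13/6)

d4 = -14/3
d5 = 1/6
d6 = -37/6
d7 = 377/30
d8 = 296/15
d9 = -1/2
d10 = -14/15
d11 = -743/60
endpoint = (-227/12, 13/6)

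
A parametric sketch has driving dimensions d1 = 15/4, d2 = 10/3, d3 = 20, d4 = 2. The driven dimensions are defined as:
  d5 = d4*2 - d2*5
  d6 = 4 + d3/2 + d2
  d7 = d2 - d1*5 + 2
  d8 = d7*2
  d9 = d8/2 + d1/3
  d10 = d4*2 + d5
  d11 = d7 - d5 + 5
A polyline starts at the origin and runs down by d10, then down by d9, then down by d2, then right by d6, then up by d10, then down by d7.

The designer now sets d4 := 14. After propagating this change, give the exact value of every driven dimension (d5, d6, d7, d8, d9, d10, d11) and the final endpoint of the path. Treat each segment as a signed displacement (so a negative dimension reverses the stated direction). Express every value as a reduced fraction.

Apply edit: d4 := 14
  d5 = d4*2 - d2*5 = 34/3
  d6 = 4 + d3/2 + d2 = 52/3
  d7 = d2 - d1*5 + 2 = -161/12
  d8 = d7*2 = -161/6
  d9 = d8/2 + d1/3 = -73/6
  d10 = d4*2 + d5 = 118/3
  d11 = d7 - d5 + 5 = -79/4
Walk from origin (0, 0):
  seg 1: down by d10 = 118/3 → (0, -118/3)
  seg 2: down by d9 = -73/6 → (0, -163/6)
  seg 3: down by d2 = 10/3 → (0, -61/2)
  seg 4: right by d6 = 52/3 → (52/3, -61/2)
  seg 5: up by d10 = 118/3 → (52/3, 53/6)
  seg 6: down by d7 = -161/12 → (52/3, 89/4)

d5 = 34/3
d6 = 52/3
d7 = -161/12
d8 = -161/6
d9 = -73/6
d10 = 118/3
d11 = -79/4
endpoint = (52/3, 89/4)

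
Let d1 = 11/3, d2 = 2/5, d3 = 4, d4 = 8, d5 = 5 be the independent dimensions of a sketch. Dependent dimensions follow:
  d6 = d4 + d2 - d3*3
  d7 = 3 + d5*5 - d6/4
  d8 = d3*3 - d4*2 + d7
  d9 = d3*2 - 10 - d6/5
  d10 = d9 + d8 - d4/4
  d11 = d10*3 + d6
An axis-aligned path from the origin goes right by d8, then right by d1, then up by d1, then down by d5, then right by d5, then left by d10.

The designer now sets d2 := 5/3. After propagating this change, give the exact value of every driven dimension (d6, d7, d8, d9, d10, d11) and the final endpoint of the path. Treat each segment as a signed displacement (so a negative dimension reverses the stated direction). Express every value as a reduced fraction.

Apply edit: d2 := 5/3
  d6 = d4 + d2 - d3*3 = -7/3
  d7 = 3 + d5*5 - d6/4 = 343/12
  d8 = d3*3 - d4*2 + d7 = 295/12
  d9 = d3*2 - 10 - d6/5 = -23/15
  d10 = d9 + d8 - d4/4 = 421/20
  d11 = d10*3 + d6 = 3649/60
Walk from origin (0, 0):
  seg 1: right by d8 = 295/12 → (295/12, 0)
  seg 2: right by d1 = 11/3 → (113/4, 0)
  seg 3: up by d1 = 11/3 → (113/4, 11/3)
  seg 4: down by d5 = 5 → (113/4, -4/3)
  seg 5: right by d5 = 5 → (133/4, -4/3)
  seg 6: left by d10 = 421/20 → (61/5, -4/3)

d6 = -7/3
d7 = 343/12
d8 = 295/12
d9 = -23/15
d10 = 421/20
d11 = 3649/60
endpoint = (61/5, -4/3)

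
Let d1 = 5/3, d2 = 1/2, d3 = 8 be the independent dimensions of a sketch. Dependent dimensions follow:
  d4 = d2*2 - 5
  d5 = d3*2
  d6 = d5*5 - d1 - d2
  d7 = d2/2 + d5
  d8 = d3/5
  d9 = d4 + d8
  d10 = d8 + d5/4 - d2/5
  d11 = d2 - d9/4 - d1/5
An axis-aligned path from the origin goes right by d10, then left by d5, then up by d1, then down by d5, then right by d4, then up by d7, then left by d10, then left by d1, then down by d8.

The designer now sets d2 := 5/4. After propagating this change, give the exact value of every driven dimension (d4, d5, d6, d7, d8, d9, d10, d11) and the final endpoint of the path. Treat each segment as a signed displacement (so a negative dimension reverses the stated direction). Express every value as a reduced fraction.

d4 = -5/2
d5 = 16
d6 = 925/12
d7 = 133/8
d8 = 8/5
d9 = -9/10
d10 = 107/20
d11 = 137/120
endpoint = (-121/6, 83/120)

Apply edit: d2 := 5/4
  d4 = d2*2 - 5 = -5/2
  d5 = d3*2 = 16
  d6 = d5*5 - d1 - d2 = 925/12
  d7 = d2/2 + d5 = 133/8
  d8 = d3/5 = 8/5
  d9 = d4 + d8 = -9/10
  d10 = d8 + d5/4 - d2/5 = 107/20
  d11 = d2 - d9/4 - d1/5 = 137/120
Walk from origin (0, 0):
  seg 1: right by d10 = 107/20 → (107/20, 0)
  seg 2: left by d5 = 16 → (-213/20, 0)
  seg 3: up by d1 = 5/3 → (-213/20, 5/3)
  seg 4: down by d5 = 16 → (-213/20, -43/3)
  seg 5: right by d4 = -5/2 → (-263/20, -43/3)
  seg 6: up by d7 = 133/8 → (-263/20, 55/24)
  seg 7: left by d10 = 107/20 → (-37/2, 55/24)
  seg 8: left by d1 = 5/3 → (-121/6, 55/24)
  seg 9: down by d8 = 8/5 → (-121/6, 83/120)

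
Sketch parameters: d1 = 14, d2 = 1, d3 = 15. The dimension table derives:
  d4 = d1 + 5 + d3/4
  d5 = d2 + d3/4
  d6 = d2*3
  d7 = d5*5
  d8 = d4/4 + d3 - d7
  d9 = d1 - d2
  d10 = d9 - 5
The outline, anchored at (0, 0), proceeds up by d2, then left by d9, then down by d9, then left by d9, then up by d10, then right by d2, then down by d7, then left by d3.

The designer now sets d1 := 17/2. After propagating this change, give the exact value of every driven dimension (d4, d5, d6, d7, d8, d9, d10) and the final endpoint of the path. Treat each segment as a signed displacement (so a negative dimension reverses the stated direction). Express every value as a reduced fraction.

d4 = 69/4
d5 = 19/4
d6 = 3
d7 = 95/4
d8 = -71/16
d9 = 15/2
d10 = 5/2
endpoint = (-29, -111/4)

Apply edit: d1 := 17/2
  d4 = d1 + 5 + d3/4 = 69/4
  d5 = d2 + d3/4 = 19/4
  d6 = d2*3 = 3
  d7 = d5*5 = 95/4
  d8 = d4/4 + d3 - d7 = -71/16
  d9 = d1 - d2 = 15/2
  d10 = d9 - 5 = 5/2
Walk from origin (0, 0):
  seg 1: up by d2 = 1 → (0, 1)
  seg 2: left by d9 = 15/2 → (-15/2, 1)
  seg 3: down by d9 = 15/2 → (-15/2, -13/2)
  seg 4: left by d9 = 15/2 → (-15, -13/2)
  seg 5: up by d10 = 5/2 → (-15, -4)
  seg 6: right by d2 = 1 → (-14, -4)
  seg 7: down by d7 = 95/4 → (-14, -111/4)
  seg 8: left by d3 = 15 → (-29, -111/4)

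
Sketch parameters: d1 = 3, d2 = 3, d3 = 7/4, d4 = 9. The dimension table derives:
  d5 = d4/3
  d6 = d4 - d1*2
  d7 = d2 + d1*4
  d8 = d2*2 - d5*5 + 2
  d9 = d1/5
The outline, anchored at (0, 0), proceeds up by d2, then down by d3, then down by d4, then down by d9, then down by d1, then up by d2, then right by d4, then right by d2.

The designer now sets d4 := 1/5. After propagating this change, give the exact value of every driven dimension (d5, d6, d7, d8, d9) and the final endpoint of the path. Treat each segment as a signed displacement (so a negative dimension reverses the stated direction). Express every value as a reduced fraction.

d5 = 1/15
d6 = -29/5
d7 = 15
d8 = 23/3
d9 = 3/5
endpoint = (16/5, 9/20)

Apply edit: d4 := 1/5
  d5 = d4/3 = 1/15
  d6 = d4 - d1*2 = -29/5
  d7 = d2 + d1*4 = 15
  d8 = d2*2 - d5*5 + 2 = 23/3
  d9 = d1/5 = 3/5
Walk from origin (0, 0):
  seg 1: up by d2 = 3 → (0, 3)
  seg 2: down by d3 = 7/4 → (0, 5/4)
  seg 3: down by d4 = 1/5 → (0, 21/20)
  seg 4: down by d9 = 3/5 → (0, 9/20)
  seg 5: down by d1 = 3 → (0, -51/20)
  seg 6: up by d2 = 3 → (0, 9/20)
  seg 7: right by d4 = 1/5 → (1/5, 9/20)
  seg 8: right by d2 = 3 → (16/5, 9/20)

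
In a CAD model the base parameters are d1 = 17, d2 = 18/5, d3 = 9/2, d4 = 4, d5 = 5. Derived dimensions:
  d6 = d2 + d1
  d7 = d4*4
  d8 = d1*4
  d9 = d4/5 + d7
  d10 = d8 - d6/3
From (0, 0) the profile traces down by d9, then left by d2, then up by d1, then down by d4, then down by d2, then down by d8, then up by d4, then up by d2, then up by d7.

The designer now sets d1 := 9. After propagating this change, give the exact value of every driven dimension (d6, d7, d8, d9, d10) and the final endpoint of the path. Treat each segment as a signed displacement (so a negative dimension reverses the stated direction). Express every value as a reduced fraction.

Apply edit: d1 := 9
  d6 = d2 + d1 = 63/5
  d7 = d4*4 = 16
  d8 = d1*4 = 36
  d9 = d4/5 + d7 = 84/5
  d10 = d8 - d6/3 = 159/5
Walk from origin (0, 0):
  seg 1: down by d9 = 84/5 → (0, -84/5)
  seg 2: left by d2 = 18/5 → (-18/5, -84/5)
  seg 3: up by d1 = 9 → (-18/5, -39/5)
  seg 4: down by d4 = 4 → (-18/5, -59/5)
  seg 5: down by d2 = 18/5 → (-18/5, -77/5)
  seg 6: down by d8 = 36 → (-18/5, -257/5)
  seg 7: up by d4 = 4 → (-18/5, -237/5)
  seg 8: up by d2 = 18/5 → (-18/5, -219/5)
  seg 9: up by d7 = 16 → (-18/5, -139/5)

d6 = 63/5
d7 = 16
d8 = 36
d9 = 84/5
d10 = 159/5
endpoint = (-18/5, -139/5)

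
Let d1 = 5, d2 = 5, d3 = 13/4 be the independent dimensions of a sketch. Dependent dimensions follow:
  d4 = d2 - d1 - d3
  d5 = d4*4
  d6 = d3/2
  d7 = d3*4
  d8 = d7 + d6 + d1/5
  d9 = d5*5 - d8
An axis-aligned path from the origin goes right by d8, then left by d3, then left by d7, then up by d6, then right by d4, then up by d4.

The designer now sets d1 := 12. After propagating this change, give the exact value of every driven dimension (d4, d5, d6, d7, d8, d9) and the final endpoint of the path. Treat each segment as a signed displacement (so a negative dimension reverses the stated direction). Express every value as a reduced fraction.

d4 = -41/4
d5 = -41
d6 = 13/8
d7 = 13
d8 = 681/40
d9 = -8881/40
endpoint = (-379/40, -69/8)

Apply edit: d1 := 12
  d4 = d2 - d1 - d3 = -41/4
  d5 = d4*4 = -41
  d6 = d3/2 = 13/8
  d7 = d3*4 = 13
  d8 = d7 + d6 + d1/5 = 681/40
  d9 = d5*5 - d8 = -8881/40
Walk from origin (0, 0):
  seg 1: right by d8 = 681/40 → (681/40, 0)
  seg 2: left by d3 = 13/4 → (551/40, 0)
  seg 3: left by d7 = 13 → (31/40, 0)
  seg 4: up by d6 = 13/8 → (31/40, 13/8)
  seg 5: right by d4 = -41/4 → (-379/40, 13/8)
  seg 6: up by d4 = -41/4 → (-379/40, -69/8)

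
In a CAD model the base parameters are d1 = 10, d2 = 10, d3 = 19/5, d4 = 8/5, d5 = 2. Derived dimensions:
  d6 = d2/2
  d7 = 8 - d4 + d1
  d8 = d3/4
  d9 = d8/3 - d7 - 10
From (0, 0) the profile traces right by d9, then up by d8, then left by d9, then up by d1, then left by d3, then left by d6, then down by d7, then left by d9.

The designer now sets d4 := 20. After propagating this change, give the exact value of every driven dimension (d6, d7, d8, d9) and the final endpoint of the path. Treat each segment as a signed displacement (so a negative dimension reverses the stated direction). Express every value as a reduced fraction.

d6 = 5
d7 = -2
d8 = 19/20
d9 = -461/60
endpoint = (-67/60, 259/20)

Apply edit: d4 := 20
  d6 = d2/2 = 5
  d7 = 8 - d4 + d1 = -2
  d8 = d3/4 = 19/20
  d9 = d8/3 - d7 - 10 = -461/60
Walk from origin (0, 0):
  seg 1: right by d9 = -461/60 → (-461/60, 0)
  seg 2: up by d8 = 19/20 → (-461/60, 19/20)
  seg 3: left by d9 = -461/60 → (0, 19/20)
  seg 4: up by d1 = 10 → (0, 219/20)
  seg 5: left by d3 = 19/5 → (-19/5, 219/20)
  seg 6: left by d6 = 5 → (-44/5, 219/20)
  seg 7: down by d7 = -2 → (-44/5, 259/20)
  seg 8: left by d9 = -461/60 → (-67/60, 259/20)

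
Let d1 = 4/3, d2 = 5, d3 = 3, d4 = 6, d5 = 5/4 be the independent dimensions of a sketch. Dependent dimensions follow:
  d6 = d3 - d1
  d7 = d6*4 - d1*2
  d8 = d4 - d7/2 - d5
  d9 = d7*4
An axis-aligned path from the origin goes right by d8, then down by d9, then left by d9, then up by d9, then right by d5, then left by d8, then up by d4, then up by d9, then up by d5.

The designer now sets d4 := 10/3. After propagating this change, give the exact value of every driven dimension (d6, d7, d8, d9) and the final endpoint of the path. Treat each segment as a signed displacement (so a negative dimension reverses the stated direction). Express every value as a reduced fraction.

d6 = 5/3
d7 = 4
d8 = 1/12
d9 = 16
endpoint = (-59/4, 247/12)

Apply edit: d4 := 10/3
  d6 = d3 - d1 = 5/3
  d7 = d6*4 - d1*2 = 4
  d8 = d4 - d7/2 - d5 = 1/12
  d9 = d7*4 = 16
Walk from origin (0, 0):
  seg 1: right by d8 = 1/12 → (1/12, 0)
  seg 2: down by d9 = 16 → (1/12, -16)
  seg 3: left by d9 = 16 → (-191/12, -16)
  seg 4: up by d9 = 16 → (-191/12, 0)
  seg 5: right by d5 = 5/4 → (-44/3, 0)
  seg 6: left by d8 = 1/12 → (-59/4, 0)
  seg 7: up by d4 = 10/3 → (-59/4, 10/3)
  seg 8: up by d9 = 16 → (-59/4, 58/3)
  seg 9: up by d5 = 5/4 → (-59/4, 247/12)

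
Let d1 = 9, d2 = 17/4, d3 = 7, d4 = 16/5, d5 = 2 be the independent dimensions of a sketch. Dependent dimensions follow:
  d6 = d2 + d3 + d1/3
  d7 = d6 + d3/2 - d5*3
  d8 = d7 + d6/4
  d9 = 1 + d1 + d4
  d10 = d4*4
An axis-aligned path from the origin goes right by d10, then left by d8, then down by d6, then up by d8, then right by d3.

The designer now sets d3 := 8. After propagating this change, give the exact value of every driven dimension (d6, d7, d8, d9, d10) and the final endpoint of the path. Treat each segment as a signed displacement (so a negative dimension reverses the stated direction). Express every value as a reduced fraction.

d6 = 61/4
d7 = 53/4
d8 = 273/16
d9 = 66/5
d10 = 64/5
endpoint = (299/80, 29/16)

Apply edit: d3 := 8
  d6 = d2 + d3 + d1/3 = 61/4
  d7 = d6 + d3/2 - d5*3 = 53/4
  d8 = d7 + d6/4 = 273/16
  d9 = 1 + d1 + d4 = 66/5
  d10 = d4*4 = 64/5
Walk from origin (0, 0):
  seg 1: right by d10 = 64/5 → (64/5, 0)
  seg 2: left by d8 = 273/16 → (-341/80, 0)
  seg 3: down by d6 = 61/4 → (-341/80, -61/4)
  seg 4: up by d8 = 273/16 → (-341/80, 29/16)
  seg 5: right by d3 = 8 → (299/80, 29/16)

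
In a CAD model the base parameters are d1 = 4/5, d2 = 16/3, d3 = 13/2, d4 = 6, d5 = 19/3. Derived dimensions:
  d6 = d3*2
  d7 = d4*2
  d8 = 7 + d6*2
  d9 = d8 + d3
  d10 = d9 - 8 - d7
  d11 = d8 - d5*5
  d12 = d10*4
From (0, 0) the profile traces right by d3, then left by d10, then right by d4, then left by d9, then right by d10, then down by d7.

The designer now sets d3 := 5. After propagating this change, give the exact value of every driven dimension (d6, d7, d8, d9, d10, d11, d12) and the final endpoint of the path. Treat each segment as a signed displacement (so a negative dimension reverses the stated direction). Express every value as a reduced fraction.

d6 = 10
d7 = 12
d8 = 27
d9 = 32
d10 = 12
d11 = -14/3
d12 = 48
endpoint = (-21, -12)

Apply edit: d3 := 5
  d6 = d3*2 = 10
  d7 = d4*2 = 12
  d8 = 7 + d6*2 = 27
  d9 = d8 + d3 = 32
  d10 = d9 - 8 - d7 = 12
  d11 = d8 - d5*5 = -14/3
  d12 = d10*4 = 48
Walk from origin (0, 0):
  seg 1: right by d3 = 5 → (5, 0)
  seg 2: left by d10 = 12 → (-7, 0)
  seg 3: right by d4 = 6 → (-1, 0)
  seg 4: left by d9 = 32 → (-33, 0)
  seg 5: right by d10 = 12 → (-21, 0)
  seg 6: down by d7 = 12 → (-21, -12)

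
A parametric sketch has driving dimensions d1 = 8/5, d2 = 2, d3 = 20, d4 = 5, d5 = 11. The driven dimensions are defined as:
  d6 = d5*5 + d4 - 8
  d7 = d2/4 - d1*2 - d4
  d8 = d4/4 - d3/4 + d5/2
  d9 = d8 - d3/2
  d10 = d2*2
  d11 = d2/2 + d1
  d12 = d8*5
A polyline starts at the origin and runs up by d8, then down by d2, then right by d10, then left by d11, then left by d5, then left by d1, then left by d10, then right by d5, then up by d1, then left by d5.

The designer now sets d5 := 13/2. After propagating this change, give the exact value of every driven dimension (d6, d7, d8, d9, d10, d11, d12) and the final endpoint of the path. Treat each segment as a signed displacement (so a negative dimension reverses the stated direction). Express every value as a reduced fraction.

d6 = 59/2
d7 = -77/10
d8 = -1/2
d9 = -21/2
d10 = 4
d11 = 13/5
d12 = -5/2
endpoint = (-107/10, -9/10)

Apply edit: d5 := 13/2
  d6 = d5*5 + d4 - 8 = 59/2
  d7 = d2/4 - d1*2 - d4 = -77/10
  d8 = d4/4 - d3/4 + d5/2 = -1/2
  d9 = d8 - d3/2 = -21/2
  d10 = d2*2 = 4
  d11 = d2/2 + d1 = 13/5
  d12 = d8*5 = -5/2
Walk from origin (0, 0):
  seg 1: up by d8 = -1/2 → (0, -1/2)
  seg 2: down by d2 = 2 → (0, -5/2)
  seg 3: right by d10 = 4 → (4, -5/2)
  seg 4: left by d11 = 13/5 → (7/5, -5/2)
  seg 5: left by d5 = 13/2 → (-51/10, -5/2)
  seg 6: left by d1 = 8/5 → (-67/10, -5/2)
  seg 7: left by d10 = 4 → (-107/10, -5/2)
  seg 8: right by d5 = 13/2 → (-21/5, -5/2)
  seg 9: up by d1 = 8/5 → (-21/5, -9/10)
  seg 10: left by d5 = 13/2 → (-107/10, -9/10)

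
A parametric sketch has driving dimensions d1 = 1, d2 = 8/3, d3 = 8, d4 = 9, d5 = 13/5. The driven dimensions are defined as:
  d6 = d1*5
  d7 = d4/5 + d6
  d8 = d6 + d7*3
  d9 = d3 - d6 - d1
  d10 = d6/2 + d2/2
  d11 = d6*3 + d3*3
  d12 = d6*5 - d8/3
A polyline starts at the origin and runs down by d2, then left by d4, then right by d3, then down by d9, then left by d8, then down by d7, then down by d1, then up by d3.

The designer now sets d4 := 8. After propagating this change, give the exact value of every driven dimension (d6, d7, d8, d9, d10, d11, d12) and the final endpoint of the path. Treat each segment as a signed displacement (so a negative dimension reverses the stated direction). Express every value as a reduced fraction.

d6 = 5
d7 = 33/5
d8 = 124/5
d9 = 2
d10 = 23/6
d11 = 39
d12 = 251/15
endpoint = (-124/5, -64/15)

Apply edit: d4 := 8
  d6 = d1*5 = 5
  d7 = d4/5 + d6 = 33/5
  d8 = d6 + d7*3 = 124/5
  d9 = d3 - d6 - d1 = 2
  d10 = d6/2 + d2/2 = 23/6
  d11 = d6*3 + d3*3 = 39
  d12 = d6*5 - d8/3 = 251/15
Walk from origin (0, 0):
  seg 1: down by d2 = 8/3 → (0, -8/3)
  seg 2: left by d4 = 8 → (-8, -8/3)
  seg 3: right by d3 = 8 → (0, -8/3)
  seg 4: down by d9 = 2 → (0, -14/3)
  seg 5: left by d8 = 124/5 → (-124/5, -14/3)
  seg 6: down by d7 = 33/5 → (-124/5, -169/15)
  seg 7: down by d1 = 1 → (-124/5, -184/15)
  seg 8: up by d3 = 8 → (-124/5, -64/15)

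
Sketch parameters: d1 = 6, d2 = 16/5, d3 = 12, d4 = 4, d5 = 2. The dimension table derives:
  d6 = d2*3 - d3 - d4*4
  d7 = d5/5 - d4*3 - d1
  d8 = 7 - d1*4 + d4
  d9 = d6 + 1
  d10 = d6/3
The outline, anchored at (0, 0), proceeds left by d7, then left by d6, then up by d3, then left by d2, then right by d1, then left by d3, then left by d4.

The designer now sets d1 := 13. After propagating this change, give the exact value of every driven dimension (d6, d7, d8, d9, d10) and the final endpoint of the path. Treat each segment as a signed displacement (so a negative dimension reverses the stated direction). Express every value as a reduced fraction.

Apply edit: d1 := 13
  d6 = d2*3 - d3 - d4*4 = -92/5
  d7 = d5/5 - d4*3 - d1 = -123/5
  d8 = 7 - d1*4 + d4 = -41
  d9 = d6 + 1 = -87/5
  d10 = d6/3 = -92/15
Walk from origin (0, 0):
  seg 1: left by d7 = -123/5 → (123/5, 0)
  seg 2: left by d6 = -92/5 → (43, 0)
  seg 3: up by d3 = 12 → (43, 12)
  seg 4: left by d2 = 16/5 → (199/5, 12)
  seg 5: right by d1 = 13 → (264/5, 12)
  seg 6: left by d3 = 12 → (204/5, 12)
  seg 7: left by d4 = 4 → (184/5, 12)

d6 = -92/5
d7 = -123/5
d8 = -41
d9 = -87/5
d10 = -92/15
endpoint = (184/5, 12)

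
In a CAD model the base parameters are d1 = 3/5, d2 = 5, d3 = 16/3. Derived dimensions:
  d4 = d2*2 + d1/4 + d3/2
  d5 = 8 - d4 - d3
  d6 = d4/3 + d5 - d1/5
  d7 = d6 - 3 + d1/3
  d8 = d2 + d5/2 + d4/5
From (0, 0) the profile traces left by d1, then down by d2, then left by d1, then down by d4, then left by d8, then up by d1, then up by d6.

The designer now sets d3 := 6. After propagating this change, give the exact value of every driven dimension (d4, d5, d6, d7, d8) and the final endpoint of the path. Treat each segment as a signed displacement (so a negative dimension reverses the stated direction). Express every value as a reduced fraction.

d4 = 263/20
d5 = -223/20
d6 = -1033/150
d7 = -1453/150
d8 = 411/200
endpoint = (-651/200, -7331/300)

Apply edit: d3 := 6
  d4 = d2*2 + d1/4 + d3/2 = 263/20
  d5 = 8 - d4 - d3 = -223/20
  d6 = d4/3 + d5 - d1/5 = -1033/150
  d7 = d6 - 3 + d1/3 = -1453/150
  d8 = d2 + d5/2 + d4/5 = 411/200
Walk from origin (0, 0):
  seg 1: left by d1 = 3/5 → (-3/5, 0)
  seg 2: down by d2 = 5 → (-3/5, -5)
  seg 3: left by d1 = 3/5 → (-6/5, -5)
  seg 4: down by d4 = 263/20 → (-6/5, -363/20)
  seg 5: left by d8 = 411/200 → (-651/200, -363/20)
  seg 6: up by d1 = 3/5 → (-651/200, -351/20)
  seg 7: up by d6 = -1033/150 → (-651/200, -7331/300)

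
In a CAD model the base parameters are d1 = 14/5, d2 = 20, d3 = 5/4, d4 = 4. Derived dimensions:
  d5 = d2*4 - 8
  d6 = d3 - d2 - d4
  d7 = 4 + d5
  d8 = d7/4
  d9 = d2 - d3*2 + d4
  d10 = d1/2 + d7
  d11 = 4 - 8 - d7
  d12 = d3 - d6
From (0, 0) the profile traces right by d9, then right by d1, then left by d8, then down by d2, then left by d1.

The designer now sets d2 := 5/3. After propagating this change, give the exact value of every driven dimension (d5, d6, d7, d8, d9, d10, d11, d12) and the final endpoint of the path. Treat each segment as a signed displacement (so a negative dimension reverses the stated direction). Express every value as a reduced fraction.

d5 = -4/3
d6 = -53/12
d7 = 8/3
d8 = 2/3
d9 = 19/6
d10 = 61/15
d11 = -20/3
d12 = 17/3
endpoint = (5/2, -5/3)

Apply edit: d2 := 5/3
  d5 = d2*4 - 8 = -4/3
  d6 = d3 - d2 - d4 = -53/12
  d7 = 4 + d5 = 8/3
  d8 = d7/4 = 2/3
  d9 = d2 - d3*2 + d4 = 19/6
  d10 = d1/2 + d7 = 61/15
  d11 = 4 - 8 - d7 = -20/3
  d12 = d3 - d6 = 17/3
Walk from origin (0, 0):
  seg 1: right by d9 = 19/6 → (19/6, 0)
  seg 2: right by d1 = 14/5 → (179/30, 0)
  seg 3: left by d8 = 2/3 → (53/10, 0)
  seg 4: down by d2 = 5/3 → (53/10, -5/3)
  seg 5: left by d1 = 14/5 → (5/2, -5/3)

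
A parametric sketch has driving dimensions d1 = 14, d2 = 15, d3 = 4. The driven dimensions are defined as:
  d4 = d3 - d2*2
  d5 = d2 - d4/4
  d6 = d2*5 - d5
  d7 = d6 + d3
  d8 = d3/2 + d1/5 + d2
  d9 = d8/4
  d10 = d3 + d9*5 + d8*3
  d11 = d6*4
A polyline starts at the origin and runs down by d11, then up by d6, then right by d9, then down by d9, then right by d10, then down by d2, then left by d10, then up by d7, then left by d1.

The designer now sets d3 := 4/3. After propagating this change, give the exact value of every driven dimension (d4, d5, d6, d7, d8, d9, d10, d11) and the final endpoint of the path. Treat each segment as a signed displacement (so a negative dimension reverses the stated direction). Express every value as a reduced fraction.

d4 = -86/3
d5 = 133/6
d6 = 317/6
d7 = 325/6
d8 = 277/15
d9 = 277/60
d10 = 4789/60
d11 = 634/3
endpoint = (-563/60, -2479/20)

Apply edit: d3 := 4/3
  d4 = d3 - d2*2 = -86/3
  d5 = d2 - d4/4 = 133/6
  d6 = d2*5 - d5 = 317/6
  d7 = d6 + d3 = 325/6
  d8 = d3/2 + d1/5 + d2 = 277/15
  d9 = d8/4 = 277/60
  d10 = d3 + d9*5 + d8*3 = 4789/60
  d11 = d6*4 = 634/3
Walk from origin (0, 0):
  seg 1: down by d11 = 634/3 → (0, -634/3)
  seg 2: up by d6 = 317/6 → (0, -317/2)
  seg 3: right by d9 = 277/60 → (277/60, -317/2)
  seg 4: down by d9 = 277/60 → (277/60, -9787/60)
  seg 5: right by d10 = 4789/60 → (2533/30, -9787/60)
  seg 6: down by d2 = 15 → (2533/30, -10687/60)
  seg 7: left by d10 = 4789/60 → (277/60, -10687/60)
  seg 8: up by d7 = 325/6 → (277/60, -2479/20)
  seg 9: left by d1 = 14 → (-563/60, -2479/20)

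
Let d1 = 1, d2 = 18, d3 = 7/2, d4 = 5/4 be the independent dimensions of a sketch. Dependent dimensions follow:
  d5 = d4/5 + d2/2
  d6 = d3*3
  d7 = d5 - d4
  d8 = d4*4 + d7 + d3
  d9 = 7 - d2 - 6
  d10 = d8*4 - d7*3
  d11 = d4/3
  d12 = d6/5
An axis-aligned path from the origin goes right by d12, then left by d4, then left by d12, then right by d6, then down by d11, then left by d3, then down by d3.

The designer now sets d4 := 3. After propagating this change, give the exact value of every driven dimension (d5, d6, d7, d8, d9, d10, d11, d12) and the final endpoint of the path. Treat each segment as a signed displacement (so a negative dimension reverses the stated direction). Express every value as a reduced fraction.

Apply edit: d4 := 3
  d5 = d4/5 + d2/2 = 48/5
  d6 = d3*3 = 21/2
  d7 = d5 - d4 = 33/5
  d8 = d4*4 + d7 + d3 = 221/10
  d9 = 7 - d2 - 6 = -17
  d10 = d8*4 - d7*3 = 343/5
  d11 = d4/3 = 1
  d12 = d6/5 = 21/10
Walk from origin (0, 0):
  seg 1: right by d12 = 21/10 → (21/10, 0)
  seg 2: left by d4 = 3 → (-9/10, 0)
  seg 3: left by d12 = 21/10 → (-3, 0)
  seg 4: right by d6 = 21/2 → (15/2, 0)
  seg 5: down by d11 = 1 → (15/2, -1)
  seg 6: left by d3 = 7/2 → (4, -1)
  seg 7: down by d3 = 7/2 → (4, -9/2)

d5 = 48/5
d6 = 21/2
d7 = 33/5
d8 = 221/10
d9 = -17
d10 = 343/5
d11 = 1
d12 = 21/10
endpoint = (4, -9/2)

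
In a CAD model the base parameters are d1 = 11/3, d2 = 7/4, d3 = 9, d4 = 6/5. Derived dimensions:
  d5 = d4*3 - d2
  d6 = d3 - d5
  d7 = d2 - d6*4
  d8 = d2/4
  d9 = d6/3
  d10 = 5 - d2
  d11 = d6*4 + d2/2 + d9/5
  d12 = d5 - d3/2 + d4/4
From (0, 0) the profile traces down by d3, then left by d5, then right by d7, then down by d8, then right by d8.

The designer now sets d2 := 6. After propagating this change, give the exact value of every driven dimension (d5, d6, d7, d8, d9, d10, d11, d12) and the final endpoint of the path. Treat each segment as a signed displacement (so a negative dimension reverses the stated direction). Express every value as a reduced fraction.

Apply edit: d2 := 6
  d5 = d4*3 - d2 = -12/5
  d6 = d3 - d5 = 57/5
  d7 = d2 - d6*4 = -198/5
  d8 = d2/4 = 3/2
  d9 = d6/3 = 19/5
  d10 = 5 - d2 = -1
  d11 = d6*4 + d2/2 + d9/5 = 1234/25
  d12 = d5 - d3/2 + d4/4 = -33/5
Walk from origin (0, 0):
  seg 1: down by d3 = 9 → (0, -9)
  seg 2: left by d5 = -12/5 → (12/5, -9)
  seg 3: right by d7 = -198/5 → (-186/5, -9)
  seg 4: down by d8 = 3/2 → (-186/5, -21/2)
  seg 5: right by d8 = 3/2 → (-357/10, -21/2)

d5 = -12/5
d6 = 57/5
d7 = -198/5
d8 = 3/2
d9 = 19/5
d10 = -1
d11 = 1234/25
d12 = -33/5
endpoint = (-357/10, -21/2)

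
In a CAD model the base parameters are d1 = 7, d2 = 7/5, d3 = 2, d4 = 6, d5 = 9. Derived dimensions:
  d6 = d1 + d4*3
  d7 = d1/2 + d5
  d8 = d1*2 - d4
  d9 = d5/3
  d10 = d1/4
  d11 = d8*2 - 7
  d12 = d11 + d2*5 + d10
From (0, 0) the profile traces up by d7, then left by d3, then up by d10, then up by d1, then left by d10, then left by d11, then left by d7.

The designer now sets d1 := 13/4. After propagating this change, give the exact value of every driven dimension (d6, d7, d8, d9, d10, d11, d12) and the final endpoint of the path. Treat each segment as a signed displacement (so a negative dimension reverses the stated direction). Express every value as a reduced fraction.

d6 = 85/4
d7 = 85/8
d8 = 1/2
d9 = 3
d10 = 13/16
d11 = -6
d12 = 29/16
endpoint = (-119/16, 235/16)

Apply edit: d1 := 13/4
  d6 = d1 + d4*3 = 85/4
  d7 = d1/2 + d5 = 85/8
  d8 = d1*2 - d4 = 1/2
  d9 = d5/3 = 3
  d10 = d1/4 = 13/16
  d11 = d8*2 - 7 = -6
  d12 = d11 + d2*5 + d10 = 29/16
Walk from origin (0, 0):
  seg 1: up by d7 = 85/8 → (0, 85/8)
  seg 2: left by d3 = 2 → (-2, 85/8)
  seg 3: up by d10 = 13/16 → (-2, 183/16)
  seg 4: up by d1 = 13/4 → (-2, 235/16)
  seg 5: left by d10 = 13/16 → (-45/16, 235/16)
  seg 6: left by d11 = -6 → (51/16, 235/16)
  seg 7: left by d7 = 85/8 → (-119/16, 235/16)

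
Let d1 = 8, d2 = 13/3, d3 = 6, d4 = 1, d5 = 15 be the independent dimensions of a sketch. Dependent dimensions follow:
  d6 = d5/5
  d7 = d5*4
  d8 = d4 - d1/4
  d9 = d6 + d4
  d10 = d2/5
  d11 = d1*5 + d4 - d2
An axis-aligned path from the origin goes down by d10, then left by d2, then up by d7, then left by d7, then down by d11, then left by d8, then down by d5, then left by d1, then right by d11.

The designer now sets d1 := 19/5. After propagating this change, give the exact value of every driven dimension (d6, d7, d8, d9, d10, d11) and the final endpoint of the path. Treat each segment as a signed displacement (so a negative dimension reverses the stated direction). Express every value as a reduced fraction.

d6 = 3
d7 = 60
d8 = 1/20
d9 = 4
d10 = 13/15
d11 = 47/3
endpoint = (-3151/60, 427/15)

Apply edit: d1 := 19/5
  d6 = d5/5 = 3
  d7 = d5*4 = 60
  d8 = d4 - d1/4 = 1/20
  d9 = d6 + d4 = 4
  d10 = d2/5 = 13/15
  d11 = d1*5 + d4 - d2 = 47/3
Walk from origin (0, 0):
  seg 1: down by d10 = 13/15 → (0, -13/15)
  seg 2: left by d2 = 13/3 → (-13/3, -13/15)
  seg 3: up by d7 = 60 → (-13/3, 887/15)
  seg 4: left by d7 = 60 → (-193/3, 887/15)
  seg 5: down by d11 = 47/3 → (-193/3, 652/15)
  seg 6: left by d8 = 1/20 → (-3863/60, 652/15)
  seg 7: down by d5 = 15 → (-3863/60, 427/15)
  seg 8: left by d1 = 19/5 → (-4091/60, 427/15)
  seg 9: right by d11 = 47/3 → (-3151/60, 427/15)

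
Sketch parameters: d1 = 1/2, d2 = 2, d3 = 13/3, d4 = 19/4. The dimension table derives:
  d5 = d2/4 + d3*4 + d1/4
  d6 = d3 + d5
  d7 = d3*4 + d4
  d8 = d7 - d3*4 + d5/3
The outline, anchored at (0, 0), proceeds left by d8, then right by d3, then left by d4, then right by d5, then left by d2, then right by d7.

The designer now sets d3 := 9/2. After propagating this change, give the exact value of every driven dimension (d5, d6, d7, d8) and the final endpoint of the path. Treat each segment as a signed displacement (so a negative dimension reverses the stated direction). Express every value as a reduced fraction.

Apply edit: d3 := 9/2
  d5 = d2/4 + d3*4 + d1/4 = 149/8
  d6 = d3 + d5 = 185/8
  d7 = d3*4 + d4 = 91/4
  d8 = d7 - d3*4 + d5/3 = 263/24
Walk from origin (0, 0):
  seg 1: left by d8 = 263/24 → (-263/24, 0)
  seg 2: right by d3 = 9/2 → (-155/24, 0)
  seg 3: left by d4 = 19/4 → (-269/24, 0)
  seg 4: right by d5 = 149/8 → (89/12, 0)
  seg 5: left by d2 = 2 → (65/12, 0)
  seg 6: right by d7 = 91/4 → (169/6, 0)

d5 = 149/8
d6 = 185/8
d7 = 91/4
d8 = 263/24
endpoint = (169/6, 0)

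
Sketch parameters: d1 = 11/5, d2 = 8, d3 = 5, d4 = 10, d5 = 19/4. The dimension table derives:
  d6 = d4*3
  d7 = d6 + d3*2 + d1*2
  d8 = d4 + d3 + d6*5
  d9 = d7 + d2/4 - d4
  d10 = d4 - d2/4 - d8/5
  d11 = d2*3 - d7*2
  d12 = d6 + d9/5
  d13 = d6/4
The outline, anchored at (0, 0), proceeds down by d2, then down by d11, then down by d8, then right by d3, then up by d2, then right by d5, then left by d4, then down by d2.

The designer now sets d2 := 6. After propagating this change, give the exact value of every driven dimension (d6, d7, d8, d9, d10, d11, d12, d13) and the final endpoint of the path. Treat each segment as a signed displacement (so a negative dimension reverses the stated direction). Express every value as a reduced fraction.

d6 = 30
d7 = 222/5
d8 = 165
d9 = 359/10
d10 = -49/2
d11 = -354/5
d12 = 1859/50
d13 = 15/2
endpoint = (-1/4, -501/5)

Apply edit: d2 := 6
  d6 = d4*3 = 30
  d7 = d6 + d3*2 + d1*2 = 222/5
  d8 = d4 + d3 + d6*5 = 165
  d9 = d7 + d2/4 - d4 = 359/10
  d10 = d4 - d2/4 - d8/5 = -49/2
  d11 = d2*3 - d7*2 = -354/5
  d12 = d6 + d9/5 = 1859/50
  d13 = d6/4 = 15/2
Walk from origin (0, 0):
  seg 1: down by d2 = 6 → (0, -6)
  seg 2: down by d11 = -354/5 → (0, 324/5)
  seg 3: down by d8 = 165 → (0, -501/5)
  seg 4: right by d3 = 5 → (5, -501/5)
  seg 5: up by d2 = 6 → (5, -471/5)
  seg 6: right by d5 = 19/4 → (39/4, -471/5)
  seg 7: left by d4 = 10 → (-1/4, -471/5)
  seg 8: down by d2 = 6 → (-1/4, -501/5)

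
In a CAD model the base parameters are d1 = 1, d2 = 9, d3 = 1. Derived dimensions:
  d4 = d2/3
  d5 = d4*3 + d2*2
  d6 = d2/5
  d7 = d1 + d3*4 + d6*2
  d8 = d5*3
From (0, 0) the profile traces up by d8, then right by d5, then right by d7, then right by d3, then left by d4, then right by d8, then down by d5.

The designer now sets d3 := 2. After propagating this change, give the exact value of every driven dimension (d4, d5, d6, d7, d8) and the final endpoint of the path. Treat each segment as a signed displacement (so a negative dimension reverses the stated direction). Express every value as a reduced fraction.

Apply edit: d3 := 2
  d4 = d2/3 = 3
  d5 = d4*3 + d2*2 = 27
  d6 = d2/5 = 9/5
  d7 = d1 + d3*4 + d6*2 = 63/5
  d8 = d5*3 = 81
Walk from origin (0, 0):
  seg 1: up by d8 = 81 → (0, 81)
  seg 2: right by d5 = 27 → (27, 81)
  seg 3: right by d7 = 63/5 → (198/5, 81)
  seg 4: right by d3 = 2 → (208/5, 81)
  seg 5: left by d4 = 3 → (193/5, 81)
  seg 6: right by d8 = 81 → (598/5, 81)
  seg 7: down by d5 = 27 → (598/5, 54)

d4 = 3
d5 = 27
d6 = 9/5
d7 = 63/5
d8 = 81
endpoint = (598/5, 54)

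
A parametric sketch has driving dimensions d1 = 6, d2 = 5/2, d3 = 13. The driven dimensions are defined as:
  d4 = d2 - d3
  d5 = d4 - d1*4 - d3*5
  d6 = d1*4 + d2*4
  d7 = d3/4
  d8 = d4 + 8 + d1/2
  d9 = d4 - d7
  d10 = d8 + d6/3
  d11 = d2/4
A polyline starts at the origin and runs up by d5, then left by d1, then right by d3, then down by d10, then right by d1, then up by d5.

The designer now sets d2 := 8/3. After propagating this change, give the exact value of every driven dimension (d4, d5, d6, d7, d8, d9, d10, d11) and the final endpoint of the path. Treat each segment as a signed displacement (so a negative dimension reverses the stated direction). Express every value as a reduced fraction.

d4 = -31/3
d5 = -298/3
d6 = 104/3
d7 = 13/4
d8 = 2/3
d9 = -163/12
d10 = 110/9
d11 = 2/3
endpoint = (13, -1898/9)

Apply edit: d2 := 8/3
  d4 = d2 - d3 = -31/3
  d5 = d4 - d1*4 - d3*5 = -298/3
  d6 = d1*4 + d2*4 = 104/3
  d7 = d3/4 = 13/4
  d8 = d4 + 8 + d1/2 = 2/3
  d9 = d4 - d7 = -163/12
  d10 = d8 + d6/3 = 110/9
  d11 = d2/4 = 2/3
Walk from origin (0, 0):
  seg 1: up by d5 = -298/3 → (0, -298/3)
  seg 2: left by d1 = 6 → (-6, -298/3)
  seg 3: right by d3 = 13 → (7, -298/3)
  seg 4: down by d10 = 110/9 → (7, -1004/9)
  seg 5: right by d1 = 6 → (13, -1004/9)
  seg 6: up by d5 = -298/3 → (13, -1898/9)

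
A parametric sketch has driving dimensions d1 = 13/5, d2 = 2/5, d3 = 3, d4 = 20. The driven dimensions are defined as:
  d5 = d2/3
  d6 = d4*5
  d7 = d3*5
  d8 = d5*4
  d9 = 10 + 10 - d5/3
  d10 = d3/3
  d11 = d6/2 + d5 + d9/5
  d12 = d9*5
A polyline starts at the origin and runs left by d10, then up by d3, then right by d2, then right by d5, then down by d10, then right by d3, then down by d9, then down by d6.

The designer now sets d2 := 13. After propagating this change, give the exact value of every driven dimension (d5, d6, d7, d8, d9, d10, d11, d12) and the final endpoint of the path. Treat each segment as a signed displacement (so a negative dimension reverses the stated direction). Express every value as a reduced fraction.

d5 = 13/3
d6 = 100
d7 = 15
d8 = 52/3
d9 = 167/9
d10 = 1
d11 = 2612/45
d12 = 835/9
endpoint = (58/3, -1049/9)

Apply edit: d2 := 13
  d5 = d2/3 = 13/3
  d6 = d4*5 = 100
  d7 = d3*5 = 15
  d8 = d5*4 = 52/3
  d9 = 10 + 10 - d5/3 = 167/9
  d10 = d3/3 = 1
  d11 = d6/2 + d5 + d9/5 = 2612/45
  d12 = d9*5 = 835/9
Walk from origin (0, 0):
  seg 1: left by d10 = 1 → (-1, 0)
  seg 2: up by d3 = 3 → (-1, 3)
  seg 3: right by d2 = 13 → (12, 3)
  seg 4: right by d5 = 13/3 → (49/3, 3)
  seg 5: down by d10 = 1 → (49/3, 2)
  seg 6: right by d3 = 3 → (58/3, 2)
  seg 7: down by d9 = 167/9 → (58/3, -149/9)
  seg 8: down by d6 = 100 → (58/3, -1049/9)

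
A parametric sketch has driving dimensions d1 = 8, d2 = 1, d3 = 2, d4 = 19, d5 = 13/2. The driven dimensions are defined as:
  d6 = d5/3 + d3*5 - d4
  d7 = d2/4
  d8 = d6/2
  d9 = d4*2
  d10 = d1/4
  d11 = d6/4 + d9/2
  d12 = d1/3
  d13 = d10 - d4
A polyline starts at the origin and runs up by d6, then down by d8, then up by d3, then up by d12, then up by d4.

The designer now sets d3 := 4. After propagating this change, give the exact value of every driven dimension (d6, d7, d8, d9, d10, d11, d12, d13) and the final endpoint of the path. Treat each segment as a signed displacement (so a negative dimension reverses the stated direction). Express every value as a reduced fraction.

Apply edit: d3 := 4
  d6 = d5/3 + d3*5 - d4 = 19/6
  d7 = d2/4 = 1/4
  d8 = d6/2 = 19/12
  d9 = d4*2 = 38
  d10 = d1/4 = 2
  d11 = d6/4 + d9/2 = 475/24
  d12 = d1/3 = 8/3
  d13 = d10 - d4 = -17
Walk from origin (0, 0):
  seg 1: up by d6 = 19/6 → (0, 19/6)
  seg 2: down by d8 = 19/12 → (0, 19/12)
  seg 3: up by d3 = 4 → (0, 67/12)
  seg 4: up by d12 = 8/3 → (0, 33/4)
  seg 5: up by d4 = 19 → (0, 109/4)

d6 = 19/6
d7 = 1/4
d8 = 19/12
d9 = 38
d10 = 2
d11 = 475/24
d12 = 8/3
d13 = -17
endpoint = (0, 109/4)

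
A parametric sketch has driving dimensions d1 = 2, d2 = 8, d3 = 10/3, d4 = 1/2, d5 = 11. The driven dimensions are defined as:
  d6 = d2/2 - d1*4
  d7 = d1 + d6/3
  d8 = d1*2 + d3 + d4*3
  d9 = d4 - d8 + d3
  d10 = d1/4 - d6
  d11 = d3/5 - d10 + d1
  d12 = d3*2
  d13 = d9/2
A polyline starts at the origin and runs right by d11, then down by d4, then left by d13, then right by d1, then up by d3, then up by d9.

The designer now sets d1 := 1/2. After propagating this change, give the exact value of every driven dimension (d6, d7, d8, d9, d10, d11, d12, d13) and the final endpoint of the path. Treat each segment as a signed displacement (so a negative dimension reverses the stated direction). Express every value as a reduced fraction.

Apply edit: d1 := 1/2
  d6 = d2/2 - d1*4 = 2
  d7 = d1 + d6/3 = 7/6
  d8 = d1*2 + d3 + d4*3 = 35/6
  d9 = d4 - d8 + d3 = -2
  d10 = d1/4 - d6 = -15/8
  d11 = d3/5 - d10 + d1 = 73/24
  d12 = d3*2 = 20/3
  d13 = d9/2 = -1
Walk from origin (0, 0):
  seg 1: right by d11 = 73/24 → (73/24, 0)
  seg 2: down by d4 = 1/2 → (73/24, -1/2)
  seg 3: left by d13 = -1 → (97/24, -1/2)
  seg 4: right by d1 = 1/2 → (109/24, -1/2)
  seg 5: up by d3 = 10/3 → (109/24, 17/6)
  seg 6: up by d9 = -2 → (109/24, 5/6)

d6 = 2
d7 = 7/6
d8 = 35/6
d9 = -2
d10 = -15/8
d11 = 73/24
d12 = 20/3
d13 = -1
endpoint = (109/24, 5/6)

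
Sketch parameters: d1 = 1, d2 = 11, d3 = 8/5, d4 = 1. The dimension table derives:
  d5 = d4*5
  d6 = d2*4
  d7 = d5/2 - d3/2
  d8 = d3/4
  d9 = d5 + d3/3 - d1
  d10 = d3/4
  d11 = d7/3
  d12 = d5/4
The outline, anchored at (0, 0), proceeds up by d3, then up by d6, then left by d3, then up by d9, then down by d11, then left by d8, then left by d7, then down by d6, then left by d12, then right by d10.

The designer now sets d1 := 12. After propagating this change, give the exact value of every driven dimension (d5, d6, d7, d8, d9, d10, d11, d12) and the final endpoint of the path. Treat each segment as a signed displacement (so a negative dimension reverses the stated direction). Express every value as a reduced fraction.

Apply edit: d1 := 12
  d5 = d4*5 = 5
  d6 = d2*4 = 44
  d7 = d5/2 - d3/2 = 17/10
  d8 = d3/4 = 2/5
  d9 = d5 + d3/3 - d1 = -97/15
  d10 = d3/4 = 2/5
  d11 = d7/3 = 17/30
  d12 = d5/4 = 5/4
Walk from origin (0, 0):
  seg 1: up by d3 = 8/5 → (0, 8/5)
  seg 2: up by d6 = 44 → (0, 228/5)
  seg 3: left by d3 = 8/5 → (-8/5, 228/5)
  seg 4: up by d9 = -97/15 → (-8/5, 587/15)
  seg 5: down by d11 = 17/30 → (-8/5, 1157/30)
  seg 6: left by d8 = 2/5 → (-2, 1157/30)
  seg 7: left by d7 = 17/10 → (-37/10, 1157/30)
  seg 8: down by d6 = 44 → (-37/10, -163/30)
  seg 9: left by d12 = 5/4 → (-99/20, -163/30)
  seg 10: right by d10 = 2/5 → (-91/20, -163/30)

d5 = 5
d6 = 44
d7 = 17/10
d8 = 2/5
d9 = -97/15
d10 = 2/5
d11 = 17/30
d12 = 5/4
endpoint = (-91/20, -163/30)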